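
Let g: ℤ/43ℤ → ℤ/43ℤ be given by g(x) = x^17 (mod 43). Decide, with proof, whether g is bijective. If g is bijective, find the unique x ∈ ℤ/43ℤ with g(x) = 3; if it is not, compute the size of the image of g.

28

Since 43 is prime, the nonzero elements of ℤ/43ℤ form a cyclic group of order 42.
As gcd(17, 42) = 1, raising to the 17th power is a bijection on this group: if s^17 ≡ t^17 then (st^{−1})^17 = 1, and the only element of order dividing gcd(17, 42) = 1 is 1, so s = t.
With g(0) = 0 this makes g injective on all of ℤ/43ℤ, hence bijective (finite equal-size domain and codomain). In particular g is bijective.
Since g is bijective, we find the preimage of 3. The inverse of x ↦ x^17 on (ℤ/43ℤ)^× is x ↦ x^5, because 17·5 = 85 = 2·42 + 1 ≡ 1 (mod 42) and x^{42} = 1 for x ≠ 0 (Fermat). So g⁻¹(3) = 3^5 mod 43.
Repeated squaring mod 43: 3^1 ≡ 3, 3^2 ≡ 3² = 9, 3^4 ≡ 9² = 81 ≡ 38. Since 5 = 4 + 1, 3^5 ≡ 38·3: 38·3 = 114 ≡ 28. So 3^5 ≡ 28 (mod 43).
Hence g⁻¹(3) = 28.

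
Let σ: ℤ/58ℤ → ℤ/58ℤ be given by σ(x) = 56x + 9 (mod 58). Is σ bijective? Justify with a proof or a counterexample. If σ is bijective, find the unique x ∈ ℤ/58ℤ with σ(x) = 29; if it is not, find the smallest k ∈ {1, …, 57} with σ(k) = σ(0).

Recall: σ is injective when σ(s) = σ(t) forces s = t.
We have gcd(56, 58) = 2 > 1. Taking s = 0 and t = 29: σ(0) = 9 and σ(29) = 56·29 + 9 = 1633 ≡ 9 (mod 58).
So σ(0) = σ(29) while 0 ≠ 29, thus σ is not injective, hence not bijective.
Since σ is not bijective, we find the least positive k with σ(k) = σ(0): this means 56k ≡ 0 (mod 58), i.e. 58 ∣ 56k. Since gcd(56, 58) = 2, dividing through by 2 this holds exactly when 29 ∣ 28k, and as gcd(28, 29) = 1, exactly when 29 ∣ k.
The smallest positive such k is 29.

29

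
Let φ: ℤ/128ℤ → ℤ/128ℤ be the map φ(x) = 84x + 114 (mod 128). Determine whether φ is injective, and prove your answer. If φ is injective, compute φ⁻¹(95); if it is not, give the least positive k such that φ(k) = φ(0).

We have gcd(84, 128) = 4 > 1. Taking x_1 = 0 and x_2 = 32: φ(0) = 114 and φ(32) = 84·32 + 114 = 2802 ≡ 114 (mod 128).
So φ(0) = φ(32) while 0 ≠ 32, hence φ is not injective.
Since φ is not injective, we find the least positive k with φ(k) = φ(0): this means 84k ≡ 0 (mod 128), i.e. 128 ∣ 84k. Since gcd(84, 128) = 4, dividing through by 4 this holds exactly when 32 ∣ 21k, and as gcd(21, 32) = 1, exactly when 32 ∣ k.
The smallest positive such k is 32.

32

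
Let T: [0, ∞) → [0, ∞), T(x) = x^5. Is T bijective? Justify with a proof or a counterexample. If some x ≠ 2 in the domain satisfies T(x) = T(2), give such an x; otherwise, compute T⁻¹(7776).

On [0, ∞), x ↦ x^5 is strictly increasing (injective) and for any y ∈ [0, ∞) the 5th root y^{1/5} lies in [0, ∞) (surjective). So T is bijective.
Since x ↦ x^5 is strictly increasing on [0, ∞), it is injective there, so no x ≠ 2 in the domain has T(x) = T(2). We therefore compute T⁻¹(7776) = 7776^{1/5} = 6 (indeed 6^5 = 7776).

6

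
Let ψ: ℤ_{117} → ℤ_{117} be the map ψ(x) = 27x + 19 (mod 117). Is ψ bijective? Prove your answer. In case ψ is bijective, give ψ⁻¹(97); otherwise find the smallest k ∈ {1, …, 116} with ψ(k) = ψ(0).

We have gcd(27, 117) = 9 > 1. Taking x_1 = 0 and x_2 = 13: ψ(0) = 19 and ψ(13) = 27·13 + 19 = 370 ≡ 19 (mod 117).
So ψ(0) = ψ(13) while 0 ≠ 13, thus ψ is not injective, hence not bijective.
Since ψ is not bijective, we find the least positive k with ψ(k) = ψ(0): this means 27k ≡ 0 (mod 117), i.e. 117 ∣ 27k. Since gcd(27, 117) = 9, dividing through by 9 this holds exactly when 13 ∣ 3k, and as gcd(3, 13) = 1, exactly when 13 ∣ k.
The smallest positive such k is 13.

13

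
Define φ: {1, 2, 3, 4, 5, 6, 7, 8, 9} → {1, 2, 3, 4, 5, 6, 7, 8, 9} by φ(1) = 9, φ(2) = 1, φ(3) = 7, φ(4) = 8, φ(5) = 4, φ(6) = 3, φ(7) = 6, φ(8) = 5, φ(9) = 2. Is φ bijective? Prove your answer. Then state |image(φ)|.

The values 9, 1, 7, 8, 4, 3, 6, 5, 2 are a permutation of {1, 2, 3, 4, 5, 6, 7, 8, 9}: each element appears exactly once.
So φ is injective and surjective, hence bijective.
The image of φ is {1, 2, 3, 4, 5, 6, 7, 8, 9}, which has 9 elements.

9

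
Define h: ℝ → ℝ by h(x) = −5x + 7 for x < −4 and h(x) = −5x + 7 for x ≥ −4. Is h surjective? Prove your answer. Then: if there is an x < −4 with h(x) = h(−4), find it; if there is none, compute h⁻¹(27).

-4

Both pieces are strictly decreasing (slopes −5 and −5), so each is injective on its own interval.
The left piece maps (−∞, −4) onto (27, ∞); the right piece maps [−4, ∞) onto (−∞, 27].
These images together cover ℝ, so h is surjective.
Because the two images are disjoint, no x < −4 has h(x) = h(−4), so we compute h⁻¹(27): 27 lies in (−∞, 27], so solve −5x + 7 = 27: x = (27 − 7)/(−5) = −4.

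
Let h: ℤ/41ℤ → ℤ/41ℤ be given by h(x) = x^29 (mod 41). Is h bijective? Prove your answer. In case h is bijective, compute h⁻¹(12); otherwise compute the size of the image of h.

Since 41 is prime, the nonzero elements of ℤ/41ℤ form a cyclic group of order 40.
As gcd(29, 40) = 1, raising to the 29th power is a bijection on this group: if s^29 ≡ t^29 then (st^{−1})^29 = 1, and the only element of order dividing gcd(29, 40) = 1 is 1, so s = t.
With h(0) = 0 this makes h injective on all of ℤ/41ℤ, hence bijective (finite equal-size domain and codomain). In particular h is bijective.
Since h is bijective, we find the preimage of 12. The inverse of x ↦ x^29 on (ℤ/41ℤ)^× is x ↦ x^29, because 29·29 = 841 = 21·40 + 1 ≡ 1 (mod 40) and x^{40} = 1 for x ≠ 0 (Fermat). So h⁻¹(12) = 12^29 mod 41.
Repeated squaring mod 41: 12^1 ≡ 12, 12^2 ≡ 12² = 144 ≡ 21, 12^4 ≡ 21² = 441 ≡ 31, 12^8 ≡ 31² = 961 ≡ 18, 12^16 ≡ 18² = 324 ≡ 37. Since 29 = 16 + 8 + 4 + 1, 12^29 ≡ 37·18·31·12: 37·18 = 666 ≡ 10, then 10·31 = 310 ≡ 23, then 23·12 = 276 ≡ 30. So 12^29 ≡ 30 (mod 41).
Hence h⁻¹(12) = 30.

30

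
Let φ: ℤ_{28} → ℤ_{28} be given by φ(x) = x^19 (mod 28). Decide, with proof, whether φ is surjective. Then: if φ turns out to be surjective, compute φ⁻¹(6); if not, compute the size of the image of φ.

21

φ(0) = 0^19 = 0.
φ(14): Repeated squaring mod 28: 14^1 ≡ 14, 14^2 ≡ 14² = 196 ≡ 0, 14^4 ≡ 0² = 0, 14^8 ≡ 0² = 0, 14^16 ≡ 0² = 0. Since 19 = 16 + 2 + 1, 14^19 ≡ 0·0·14: 0·0 = 0, then 0·14 = 0. So 14^19 ≡ 0 (mod 28).
So φ(0) = φ(14) = 0 while 0 ≠ 14, thus φ is not injective.
A non-injective map from the 28-element set ℤ_{28} to itself takes at most 27 distinct values, so it cannot be surjective. Hence φ is not surjective.
Since φ is not surjective, we determine |image(φ)|. Computing x^19 mod 28 for each x (by repeated squaring, reducing mod 28 at every step), the values φ(0), φ(1), …, φ(27) are: 0, 1, 16, 3, 4, 5, 20, 7, 8, 9, 24, 11, 12, 13, 0, 15, 16, 17, 4, 19, 20, 21, 8, 23, 24, 25, 12, 27.
The distinct values are {0, 1, 3, 4, 5, 7, 8, 9, 11, 12, 13, 15, 16, 17, 19, 20, 21, 23, 24, 25, 27}; there are 21 of them.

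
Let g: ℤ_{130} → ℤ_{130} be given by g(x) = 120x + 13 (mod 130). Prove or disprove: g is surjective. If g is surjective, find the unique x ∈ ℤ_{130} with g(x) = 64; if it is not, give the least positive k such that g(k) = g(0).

13

Since gcd(120, 130) = 10, we have 120x ≡ 0 (mod 10) for all x, so g(x) ≡ 3 (mod 10).
But 0 ≢ 3 (mod 10), so 0 ∈ ℤ_{130} has no preimage. Therefore g is not surjective.
Since g is not surjective, we find the least positive k with g(k) = g(0): this means 120k ≡ 0 (mod 130), i.e. 130 ∣ 120k. Since gcd(120, 130) = 10, dividing through by 10 this holds exactly when 13 ∣ 12k, and as gcd(12, 13) = 1, exactly when 13 ∣ k.
The smallest positive such k is 13.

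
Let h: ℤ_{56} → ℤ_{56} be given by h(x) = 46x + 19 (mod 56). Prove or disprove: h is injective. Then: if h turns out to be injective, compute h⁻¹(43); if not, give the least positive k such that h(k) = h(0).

Recall: h is injective when h(x_1) = h(x_2) forces x_1 = x_2.
We have gcd(46, 56) = 2 > 1. Taking x_1 = 0 and x_2 = 28: h(0) = 19 and h(28) = 46·28 + 19 = 1307 ≡ 19 (mod 56).
So h(0) = h(28) while 0 ≠ 28, thus h is not injective.
Since h is not injective, we find the least positive k with h(k) = h(0): this means 46k ≡ 0 (mod 56), i.e. 56 ∣ 46k. Since gcd(46, 56) = 2, dividing through by 2 this holds exactly when 28 ∣ 23k, and as gcd(23, 28) = 1, exactly when 28 ∣ k.
The smallest positive such k is 28.

28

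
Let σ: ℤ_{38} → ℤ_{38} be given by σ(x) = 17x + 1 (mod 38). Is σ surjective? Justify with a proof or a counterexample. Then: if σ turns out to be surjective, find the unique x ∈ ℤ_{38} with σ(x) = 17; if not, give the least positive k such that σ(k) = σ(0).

Since gcd(17, 38) = 1, 17 is invertible modulo 38. Euclid's algorithm: 38 = 2·17 + 4, 17 = 4·4 + 1; back-substituting gives 1 = 9·17 − 4·38, so 17⁻¹ ≡ 9 (mod 38).
For any y ∈ ℤ_{38}, x = 9(y − 1) mod 38 satisfies σ(x) = 17·9(y − 1) + 1 ≡ y (since 17·9 ≡ 1 mod 38). So every y has a preimage.
Therefore σ is surjective.
Since σ is surjective, we find σ⁻¹(17): we need 17x ≡ 17 − 1 ≡ 16 (mod 38). Using 17⁻¹ = 9: x ≡ 9·16 = 144 = 3·38 + 30, so x = 30.
Check: σ(30) = 17·30 + 1 = 511 = 13·38 + 17 ≡ 17 (mod 38).

30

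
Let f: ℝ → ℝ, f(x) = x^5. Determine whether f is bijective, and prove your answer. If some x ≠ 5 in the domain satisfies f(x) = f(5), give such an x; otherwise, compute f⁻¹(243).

On ℝ, x ↦ x^5 is strictly increasing (injective) and for any y ∈ ℝ the 5th root y^{1/5} lies in ℝ (surjective). So f is bijective.
Since x ↦ x^5 is strictly increasing on ℝ, it is injective there, so no x ≠ 5 in the domain has f(x) = f(5). We therefore compute f⁻¹(243) = 243^{1/5} = 3 (indeed 3^5 = 243).

3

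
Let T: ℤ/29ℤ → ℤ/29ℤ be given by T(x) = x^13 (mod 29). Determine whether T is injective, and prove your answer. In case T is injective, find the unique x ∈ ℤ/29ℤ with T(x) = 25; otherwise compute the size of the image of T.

Since 29 is prime, the nonzero elements of ℤ/29ℤ form a cyclic group of order 28.
As gcd(13, 28) = 1, raising to the 13th power is a bijection on this group: if a^13 ≡ b^13 then (ab^{−1})^13 = 1, and the only element of order dividing gcd(13, 28) = 1 is 1, so a = b.
With T(0) = 0 this makes T injective on all of ℤ/29ℤ, hence bijective (finite equal-size domain and codomain). In particular T is injective.
Since T is injective, we find the preimage of 25. The inverse of x ↦ x^13 on (ℤ/29ℤ)^× is x ↦ x^13, because 13·13 = 169 = 6·28 + 1 ≡ 1 (mod 28) and x^{28} = 1 for x ≠ 0 (Fermat). So T⁻¹(25) = 25^13 mod 29.
Repeated squaring mod 29: 25^1 ≡ 25, 25^2 ≡ 25² = 625 ≡ 16, 25^4 ≡ 16² = 256 ≡ 24, 25^8 ≡ 24² = 576 ≡ 25. Since 13 = 8 + 4 + 1, 25^13 ≡ 25·24·25: 25·24 = 600 ≡ 20, then 20·25 = 500 ≡ 7. So 25^13 ≡ 7 (mod 29).
Hence T⁻¹(25) = 7.

7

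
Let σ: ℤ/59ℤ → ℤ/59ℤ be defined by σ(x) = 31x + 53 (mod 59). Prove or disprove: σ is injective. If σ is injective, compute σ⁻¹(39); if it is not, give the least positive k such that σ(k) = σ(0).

Suppose σ(u) = σ(v) in ℤ/59ℤ. Then 31u + 53 ≡ 31v + 53 (mod 59), so 31(u − v) ≡ 0 (mod 59).
Since gcd(31, 59) = 1, 31 is invertible modulo 59, therefore u − v ≡ 0 (mod 59), i.e. u = v.
Hence σ is injective.
We now compute 31⁻¹ mod 59 explicitly. Euclid's algorithm: 59 = 1·31 + 28, 31 = 1·28 + 3, 28 = 9·3 + 1; back-substituting gives 1 = 40·31 − 21·59, so 31⁻¹ ≡ 40 (mod 59).
Since σ is injective, we find σ⁻¹(39): we need 31x ≡ 39 − 53 ≡ 45 (mod 59). Using 31⁻¹ = 40: x ≡ 40·45 = 1800 = 30·59 + 30, so x = 30.
Check: σ(30) = 31·30 + 53 = 983 = 16·59 + 39 ≡ 39 (mod 59).

30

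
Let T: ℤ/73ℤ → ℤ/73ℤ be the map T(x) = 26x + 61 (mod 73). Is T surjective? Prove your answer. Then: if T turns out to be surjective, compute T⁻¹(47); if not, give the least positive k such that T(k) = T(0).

Recall: surjectivity means every element of the codomain has a preimage under T.
Since gcd(26, 73) = 1, 26 is invertible modulo 73. Euclid's algorithm: 73 = 2·26 + 21, 26 = 1·21 + 5, 21 = 4·5 + 1; back-substituting gives 1 = 59·26 − 21·73, so 26⁻¹ ≡ 59 (mod 73).
For any y ∈ ℤ/73ℤ, x = 59(y − 61) mod 73 satisfies T(x) = 26·59(y − 61) + 61 ≡ y (since 26·59 ≡ 1 mod 73). So every y has a preimage.
Therefore T is surjective.
Since T is surjective, we find T⁻¹(47): we need 26x ≡ 47 − 61 ≡ 59 (mod 73). Using 26⁻¹ = 59: x ≡ 59·59 = 3481 = 47·73 + 50, so x = 50.
Check: T(50) = 26·50 + 61 = 1361 = 18·73 + 47 ≡ 47 (mod 73).

50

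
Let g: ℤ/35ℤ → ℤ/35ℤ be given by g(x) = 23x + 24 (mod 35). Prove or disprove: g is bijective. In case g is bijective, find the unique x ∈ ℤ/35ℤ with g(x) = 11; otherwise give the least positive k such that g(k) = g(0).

Recall that g is injective if g(s) = g(t) implies s = t.
Suppose g(s) = g(t) in ℤ/35ℤ. Then 23s + 24 ≡ 23t + 24 (mod 35), hence 23(s − t) ≡ 0 (mod 35).
Since gcd(23, 35) = 1, 23 is invertible modulo 35, therefore s − t ≡ 0 (mod 35), i.e. s = t.
We now compute 23⁻¹ mod 35 explicitly. Euclid's algorithm: 35 = 1·23 + 12, 23 = 1·12 + 11, 12 = 1·11 + 1; back-substituting gives 1 = 32·23 − 21·35, so 23⁻¹ ≡ 32 (mod 35).
For any y ∈ ℤ/35ℤ, x = 32(y − 24) mod 35 satisfies g(x) = 23·32(y − 24) + 24 ≡ y (since 23·32 ≡ 1 mod 35). So every y has a preimage.
Thus g is bijective.
Since g is bijective, we compute g⁻¹(11): solve 23x + 24 ≡ 11 (mod 35), i.e. 23x ≡ 22 (mod 35).
Multiplying by 23⁻¹ = 32 gives x ≡ 32·22 = 704 = 20·35 + 4 ≡ 4 (mod 35).
Check: g(4) = 23·4 + 24 = 116 = 3·35 + 11 ≡ 11 (mod 35).

4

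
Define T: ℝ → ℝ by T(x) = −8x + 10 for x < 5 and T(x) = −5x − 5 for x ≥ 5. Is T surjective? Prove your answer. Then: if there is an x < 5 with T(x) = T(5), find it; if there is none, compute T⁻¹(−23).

33/8

Both pieces are strictly decreasing (slopes −8 and −5), so each is injective on its own interval.
The left piece maps (−∞, 5) onto (−30, ∞); the right piece maps [5, ∞) onto (−∞, −30].
These images together cover ℝ, so T is surjective.
Because the two images are disjoint, no x < 5 has T(x) = T(5), so we compute T⁻¹(−23): −23 lies in (−30, ∞), so solve −8x + 10 = −23: x = (−23 − 10)/(−8) = 33/8.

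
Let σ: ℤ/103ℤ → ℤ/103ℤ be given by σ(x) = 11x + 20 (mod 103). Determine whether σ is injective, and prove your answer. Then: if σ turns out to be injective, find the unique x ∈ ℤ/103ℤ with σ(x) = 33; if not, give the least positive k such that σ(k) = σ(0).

If σ(a) = σ(b), then 11a ≡ 11b (mod 103). Because gcd(11, 103) = 1, we may cancel 11 to get a ≡ b (mod 103).
Hence σ is injective.
We now compute 11⁻¹ mod 103 explicitly. Euclid's algorithm: 103 = 9·11 + 4, 11 = 2·4 + 3, 4 = 1·3 + 1; back-substituting gives 1 = 75·11 − 8·103, so 11⁻¹ ≡ 75 (mod 103).
Since σ is injective, we find σ⁻¹(33): we need 11x ≡ 33 − 20 ≡ 13 (mod 103). Using 11⁻¹ = 75: x ≡ 75·13 = 975 = 9·103 + 48, so x = 48.
Check: σ(48) = 11·48 + 20 = 548 = 5·103 + 33 ≡ 33 (mod 103).

48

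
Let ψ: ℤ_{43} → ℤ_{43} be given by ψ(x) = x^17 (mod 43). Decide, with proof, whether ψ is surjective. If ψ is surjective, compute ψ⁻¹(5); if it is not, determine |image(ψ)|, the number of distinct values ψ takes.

Since 43 is prime, the nonzero elements of ℤ_{43} form a cyclic group of order 42.
As gcd(17, 42) = 1, raising to the 17th power is a bijection on this group: if a^17 ≡ b^17 then (ab^{−1})^17 = 1, and the only element of order dividing gcd(17, 42) = 1 is 1, so a = b.
With ψ(0) = 0 this makes ψ injective on all of ℤ_{43}, hence bijective (finite equal-size domain and codomain). In particular ψ is surjective.
Since ψ is surjective, we find the preimage of 5. The inverse of x ↦ x^17 on (ℤ_{43})^× is x ↦ x^5, because 17·5 = 85 = 2·42 + 1 ≡ 1 (mod 42) and x^{42} = 1 for x ≠ 0 (Fermat). So ψ⁻¹(5) = 5^5 mod 43.
Repeated squaring mod 43: 5^1 ≡ 5, 5^2 ≡ 5² = 25, 5^4 ≡ 25² = 625 ≡ 23. Since 5 = 4 + 1, 5^5 ≡ 23·5: 23·5 = 115 ≡ 29. So 5^5 ≡ 29 (mod 43).
Hence ψ⁻¹(5) = 29.

29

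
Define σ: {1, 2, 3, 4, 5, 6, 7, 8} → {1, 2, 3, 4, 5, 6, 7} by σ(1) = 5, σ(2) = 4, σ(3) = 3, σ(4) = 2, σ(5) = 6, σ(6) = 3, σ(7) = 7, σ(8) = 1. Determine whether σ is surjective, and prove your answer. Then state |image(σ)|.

Every element of the codomain has a preimage: 1 = σ(8), 2 = σ(4), 3 = σ(3), 4 = σ(2), 5 = σ(1), 6 = σ(5), 7 = σ(7).
Therefore σ is surjective.
The image of σ is {1, 2, 3, 4, 5, 6, 7}, which has 7 elements.

7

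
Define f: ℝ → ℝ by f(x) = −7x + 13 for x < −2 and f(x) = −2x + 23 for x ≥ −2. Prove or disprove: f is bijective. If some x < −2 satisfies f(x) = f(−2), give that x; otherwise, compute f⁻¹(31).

-18/7

Both pieces are strictly decreasing (slopes −7 and −2), so each is injective on its own interval.
The left piece maps (−∞, −2) onto (27, ∞); the right piece maps [−2, ∞) onto (−∞, 27].
Since 27 = 27, the images partition ℝ: f is injective and surjective, hence bijective.
Because the two images are disjoint, no x < −2 has f(x) = f(−2), so we compute f⁻¹(31): 31 lies in (27, ∞), so solve −7x + 13 = 31: x = (31 − 13)/(−7) = −18/7.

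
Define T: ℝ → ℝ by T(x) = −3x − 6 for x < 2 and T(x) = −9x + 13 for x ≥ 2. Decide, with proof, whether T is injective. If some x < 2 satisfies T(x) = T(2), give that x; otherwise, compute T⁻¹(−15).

-1/3

Both pieces are strictly decreasing (slopes −3 and −9), so each is injective on its own interval.
The left piece maps (−∞, 2) onto (−12, ∞); the right piece maps [2, ∞) onto (−∞, −5].
These images overlap. In particular T(2) = −5 (right piece), and solving −3x − 6 = −5 on the left piece gives x = −1/3 < 2.
So T(−1/3) = T(2) with −1/3 ≠ 2, and T is not injective. This x = −1/3 is the requested value below 2.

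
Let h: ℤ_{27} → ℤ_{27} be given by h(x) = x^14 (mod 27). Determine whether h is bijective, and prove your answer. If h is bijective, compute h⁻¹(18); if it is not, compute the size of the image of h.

10

h(0) = 0^14 = 0.
h(3): Repeated squaring mod 27: 3^1 ≡ 3, 3^2 ≡ 3² = 9, 3^4 ≡ 9² = 81 ≡ 0, 3^8 ≡ 0² = 0. Since 14 = 8 + 4 + 2, 3^14 ≡ 0·0·9: 0·0 = 0, then 0·9 = 0. So 3^14 ≡ 0 (mod 27).
So h(0) = h(3) = 0 while 0 ≠ 3, therefore h is not injective, hence not bijective.
Since h is not bijective, we determine |image(h)|. Computing x^14 mod 27 for each x (by repeated squaring, reducing mod 27 at every step), the values h(0), h(1), …, h(26) are: 0, 1, 22, 0, 25, 7, 0, 13, 10, 0, 19, 4, 0, 16, 16, 0, 4, 19, 0, 10, 13, 0, 7, 25, 0, 22, 1.
The distinct values are {0, 1, 4, 7, 10, 13, 16, 19, 22, 25}; there are 10 of them.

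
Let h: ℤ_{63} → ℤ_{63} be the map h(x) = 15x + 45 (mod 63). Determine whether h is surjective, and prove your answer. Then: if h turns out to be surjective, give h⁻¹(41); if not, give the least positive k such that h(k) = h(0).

Since gcd(15, 63) = 3, we have 15x ≡ 0 (mod 3) for all x, so h(x) ≡ 0 (mod 3).
But 1 ≢ 0 (mod 3), so 1 ∈ ℤ_{63} has no preimage. So h is not surjective.
Since h is not surjective, we find the least positive k with h(k) = h(0): this means 15k ≡ 0 (mod 63), i.e. 63 ∣ 15k. Since gcd(15, 63) = 3, dividing through by 3 this holds exactly when 21 ∣ 5k, and as gcd(5, 21) = 1, exactly when 21 ∣ k.
The smallest positive such k is 21.

21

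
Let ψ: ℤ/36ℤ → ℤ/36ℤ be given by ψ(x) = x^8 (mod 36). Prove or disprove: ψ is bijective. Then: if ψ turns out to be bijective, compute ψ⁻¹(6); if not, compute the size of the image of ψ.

ψ(0) = 0^8 = 0.
ψ(6): Repeated squaring mod 36: 6^1 ≡ 6, 6^2 ≡ 6² = 36 ≡ 0, 6^4 ≡ 0² = 0, 6^8 ≡ 0² = 0. So 6^8 ≡ 0 (mod 36).
So ψ(0) = ψ(6) = 0 while 0 ≠ 6, hence ψ is not injective, hence not bijective.
Since ψ is not bijective, we determine |image(ψ)|. Computing x^8 mod 36 for each x (by repeated squaring, reducing mod 36 at every step), the values ψ(0), ψ(1), …, ψ(35) are: 0, 1, 4, 9, 16, 25, 0, 13, 28, 9, 28, 13, 0, 25, 16, 9, 4, 1, 0, 1, 4, 9, 16, 25, 0, 13, 28, 9, 28, 13, 0, 25, 16, 9, 4, 1.
The distinct values are {0, 1, 4, 9, 13, 16, 25, 28}; there are 8 of them.

8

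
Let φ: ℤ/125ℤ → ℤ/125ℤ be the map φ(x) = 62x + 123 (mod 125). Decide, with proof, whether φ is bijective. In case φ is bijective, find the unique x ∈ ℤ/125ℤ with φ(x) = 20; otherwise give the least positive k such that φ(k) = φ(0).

81

Suppose φ(u) = φ(v) in ℤ/125ℤ. Then 62u + 123 ≡ 62v + 123 (mod 125), therefore 62(u − v) ≡ 0 (mod 125).
Since gcd(62, 125) = 1, 62 is invertible modulo 125, therefore u − v ≡ 0 (mod 125), i.e. u = v.
We now compute 62⁻¹ mod 125 explicitly. Euclid's algorithm: 125 = 2·62 + 1; back-substituting gives 1 = 123·62 − 61·125, so 62⁻¹ ≡ 123 (mod 125).
For any y ∈ ℤ/125ℤ, x = 123(y − 123) mod 125 satisfies φ(x) = 62·123(y − 123) + 123 ≡ y (since 62·123 ≡ 1 mod 125). So every y has a preimage.
Hence φ is bijective.
Since φ is bijective, we find φ⁻¹(20): we need 62x ≡ 20 − 123 ≡ 22 (mod 125). Using 62⁻¹ = 123: x ≡ 123·22 = 2706 = 21·125 + 81, so x = 81.
Check: φ(81) = 62·81 + 123 = 5145 = 41·125 + 20 ≡ 20 (mod 125).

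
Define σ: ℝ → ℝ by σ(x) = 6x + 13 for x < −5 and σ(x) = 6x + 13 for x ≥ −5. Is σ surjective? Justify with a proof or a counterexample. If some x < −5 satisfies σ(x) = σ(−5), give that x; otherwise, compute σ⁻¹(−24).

-37/6

Both pieces are strictly increasing (slopes 6 and 6), so each is injective on its own interval.
The left piece maps (−∞, −5) onto (−∞, −17); the right piece maps [−5, ∞) onto [−17, ∞).
These images together cover ℝ, so σ is surjective.
Because the two images are disjoint, no x < −5 has σ(x) = σ(−5), so we compute σ⁻¹(−24): −24 lies in (−∞, −17), so solve 6x + 13 = −24: x = (−24 − 13)/6 = −37/6.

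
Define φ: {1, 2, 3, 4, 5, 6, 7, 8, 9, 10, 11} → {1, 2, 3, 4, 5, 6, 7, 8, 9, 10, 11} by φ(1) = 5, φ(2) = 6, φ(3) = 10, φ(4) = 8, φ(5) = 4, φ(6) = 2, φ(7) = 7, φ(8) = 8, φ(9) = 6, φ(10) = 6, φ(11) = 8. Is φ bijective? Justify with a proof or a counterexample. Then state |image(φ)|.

7

φ(4) = 8 = φ(8) with 4 ≠ 8, so φ is not injective, hence not bijective.
The image of φ is {2, 4, 5, 6, 7, 8, 10}, which has 7 elements.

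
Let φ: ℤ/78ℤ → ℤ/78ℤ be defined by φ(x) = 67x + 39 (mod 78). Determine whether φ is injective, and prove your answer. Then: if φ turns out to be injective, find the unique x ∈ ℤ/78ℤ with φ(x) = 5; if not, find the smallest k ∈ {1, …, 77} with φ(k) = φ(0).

Suppose φ(u) = φ(v) in ℤ/78ℤ. Then 67u + 39 ≡ 67v + 39 (mod 78), therefore 67(u − v) ≡ 0 (mod 78).
Since gcd(67, 78) = 1, 67 is invertible modulo 78, so u − v ≡ 0 (mod 78), i.e. u = v.
Thus φ is injective.
We now compute 67⁻¹ mod 78 explicitly. Euclid's algorithm: 78 = 1·67 + 11, 67 = 6·11 + 1; back-substituting gives 1 = 7·67 − 6·78, so 67⁻¹ ≡ 7 (mod 78).
Since φ is injective, we find φ⁻¹(5): we need 67x ≡ 5 − 39 ≡ 44 (mod 78). Using 67⁻¹ = 7: x ≡ 7·44 = 308 = 3·78 + 74, so x = 74.
Check: φ(74) = 67·74 + 39 = 4997 = 64·78 + 5 ≡ 5 (mod 78).

74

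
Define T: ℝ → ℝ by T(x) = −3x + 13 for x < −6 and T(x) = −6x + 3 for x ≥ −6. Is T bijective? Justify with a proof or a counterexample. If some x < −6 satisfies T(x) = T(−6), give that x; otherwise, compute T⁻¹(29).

-26/3

Both pieces are strictly decreasing (slopes −3 and −6), so each is injective on its own interval.
The left piece maps (−∞, −6) onto (31, ∞); the right piece maps [−6, ∞) onto (−∞, 39].
These images overlap. In particular T(−6) = 39 (right piece), and solving −3x + 13 = 39 on the left piece gives x = −26/3 < −6.
So T(−26/3) = T(−6) with −26/3 ≠ −6, and T is not injective, hence not bijective. This x = −26/3 is the requested value below −6.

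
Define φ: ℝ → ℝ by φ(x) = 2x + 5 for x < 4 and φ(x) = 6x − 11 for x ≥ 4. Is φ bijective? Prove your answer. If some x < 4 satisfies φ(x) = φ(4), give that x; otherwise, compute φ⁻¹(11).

Both pieces are strictly increasing (slopes 2 and 6), so each is injective on its own interval.
The left piece maps (−∞, 4) onto (−∞, 13); the right piece maps [4, ∞) onto [13, ∞).
Since 13 = 13, the images partition ℝ: φ is injective and surjective, hence bijective.
Because the two images are disjoint, no x < 4 has φ(x) = φ(4), so we compute φ⁻¹(11): 11 lies in (−∞, 13), so solve 2x + 5 = 11: x = (11 − 5)/2 = 3.

3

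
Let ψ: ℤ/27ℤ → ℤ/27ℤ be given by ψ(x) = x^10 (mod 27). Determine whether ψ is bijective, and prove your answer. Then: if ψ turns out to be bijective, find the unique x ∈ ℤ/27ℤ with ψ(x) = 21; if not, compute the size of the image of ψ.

10

ψ(0) = 0^10 = 0.
ψ(3): Repeated squaring mod 27: 3^1 ≡ 3, 3^2 ≡ 3² = 9, 3^4 ≡ 9² = 81 ≡ 0, 3^8 ≡ 0² = 0. Since 10 = 8 + 2, 3^10 ≡ 0·9: 0·9 = 0. So 3^10 ≡ 0 (mod 27).
So ψ(0) = ψ(3) = 0 while 0 ≠ 3, thus ψ is not injective, hence not bijective.
Since ψ is not bijective, we determine |image(ψ)|. Computing x^10 mod 27 for each x (by repeated squaring, reducing mod 27 at every step), the values ψ(0), ψ(1), …, ψ(26) are: 0, 1, 25, 0, 4, 22, 0, 7, 19, 0, 10, 16, 0, 13, 13, 0, 16, 10, 0, 19, 7, 0, 22, 4, 0, 25, 1.
The distinct values are {0, 1, 4, 7, 10, 13, 16, 19, 22, 25}; there are 10 of them.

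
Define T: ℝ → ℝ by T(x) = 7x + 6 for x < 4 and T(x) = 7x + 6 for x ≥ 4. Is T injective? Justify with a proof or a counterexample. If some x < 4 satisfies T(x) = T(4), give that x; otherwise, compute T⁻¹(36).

Both pieces are strictly increasing (slopes 7 and 7), so each is injective on its own interval.
The left piece maps (−∞, 4) onto (−∞, 34); the right piece maps [4, ∞) onto [34, ∞).
These images are disjoint, so no value is attained by both pieces. Hence T is injective.
Because the two images are disjoint, no x < 4 has T(x) = T(4), so we compute T⁻¹(36): 36 lies in [34, ∞), so solve 7x + 6 = 36: x = (36 − 6)/7 = 30/7.

30/7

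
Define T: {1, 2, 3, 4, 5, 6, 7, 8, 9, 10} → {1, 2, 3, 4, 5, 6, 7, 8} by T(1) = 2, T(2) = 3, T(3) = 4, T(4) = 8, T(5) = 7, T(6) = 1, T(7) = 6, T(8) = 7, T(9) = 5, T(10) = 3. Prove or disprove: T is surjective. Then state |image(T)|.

Every element of the codomain has a preimage: 1 = T(6), 2 = T(1), 3 = T(2), 4 = T(3), 5 = T(9), 6 = T(7), 7 = T(5), 8 = T(4).
Therefore T is surjective.
The image of T is {1, 2, 3, 4, 5, 6, 7, 8}, which has 8 elements.

8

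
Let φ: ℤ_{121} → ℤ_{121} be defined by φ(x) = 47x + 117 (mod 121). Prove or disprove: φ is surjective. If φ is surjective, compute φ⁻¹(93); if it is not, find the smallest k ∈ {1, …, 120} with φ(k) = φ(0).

69

Since gcd(47, 121) = 1, 47 is invertible modulo 121. Euclid's algorithm: 121 = 2·47 + 27, 47 = 1·27 + 20, 27 = 1·20 + 7, 20 = 2·7 + 6, 7 = 1·6 + 1; back-substituting gives 1 = 103·47 − 40·121, so 47⁻¹ ≡ 103 (mod 121).
For any y ∈ ℤ_{121}, x = 103(y − 117) mod 121 satisfies φ(x) = 47·103(y − 117) + 117 ≡ y (since 47·103 ≡ 1 mod 121). So every y has a preimage.
Hence φ is surjective.
Since φ is surjective, we compute φ⁻¹(93): solve 47x + 117 ≡ 93 (mod 121), i.e. 47x ≡ 97 (mod 121).
Multiplying by 47⁻¹ = 103 gives x ≡ 103·97 = 9991 = 82·121 + 69 ≡ 69 (mod 121).
Check: φ(69) = 47·69 + 117 = 3360 = 27·121 + 93 ≡ 93 (mod 121).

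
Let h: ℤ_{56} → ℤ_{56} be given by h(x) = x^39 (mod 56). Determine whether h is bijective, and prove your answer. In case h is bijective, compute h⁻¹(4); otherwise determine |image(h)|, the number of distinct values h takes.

h(2): Repeated squaring mod 56: 2^1 ≡ 2, 2^2 ≡ 2² = 4, 2^4 ≡ 4² = 16, 2^8 ≡ 16² = 256 ≡ 32, 2^16 ≡ 32² = 1024 ≡ 16, 2^32 ≡ 16² = 256 ≡ 32. Since 39 = 32 + 4 + 2 + 1, 2^39 ≡ 32·16·4·2: 32·16 = 512 ≡ 8, then 8·4 = 32, then 32·2 = 64 ≡ 8. So 2^39 ≡ 8 (mod 56).
h(4): Repeated squaring mod 56: 4^1 ≡ 4, 4^2 ≡ 4² = 16, 4^4 ≡ 16² = 256 ≡ 32, 4^8 ≡ 32² = 1024 ≡ 16, 4^16 ≡ 16² = 256 ≡ 32, 4^32 ≡ 32² = 1024 ≡ 16. Since 39 = 32 + 4 + 2 + 1, 4^39 ≡ 16·32·16·4: 16·32 = 512 ≡ 8, then 8·16 = 128 ≡ 16, then 16·4 = 64 ≡ 8. So 4^39 ≡ 8 (mod 56).
So h(2) = h(4) = 8 while 2 ≠ 4, so h is not injective, hence not bijective.
Since h is not bijective, we determine |image(h)|. Computing x^39 mod 56 for each x (by repeated squaring, reducing mod 56 at every step), the values h(0), h(1), …, h(55) are: 0, 1, 8, 27, 8, 13, 48, 7, 8, 1, 48, 43, 48, 13, 0, 15, 8, 41, 8, 27, 48, 21, 8, 15, 48, 1, 48, 27, 0, 29, 8, 55, 8, 41, 48, 35, 8, 29, 48, 15, 48, 41, 0, 43, 8, 13, 8, 55, 48, 49, 8, 43, 48, 29, 48, 55.
The distinct values are {0, 1, 7, 8, 13, 15, 21, 27, 29, 35, 41, 43, 48, 49, 55}; there are 15 of them.

15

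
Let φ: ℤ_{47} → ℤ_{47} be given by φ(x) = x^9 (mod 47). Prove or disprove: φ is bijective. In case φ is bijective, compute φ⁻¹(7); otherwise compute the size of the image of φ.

42

Since 47 is prime, the nonzero elements of ℤ_{47} form a cyclic group of order 46.
As gcd(9, 46) = 1, raising to the 9th power is a bijection on this group: if s^9 ≡ t^9 then (st^{−1})^9 = 1, and the only element of order dividing gcd(9, 46) = 1 is 1, so s = t.
With φ(0) = 0 this makes φ injective on all of ℤ_{47}, hence bijective (finite equal-size domain and codomain). In particular φ is bijective.
Since φ is bijective, we find the preimage of 7. The inverse of x ↦ x^9 on (ℤ_{47})^× is x ↦ x^41, because 9·41 = 369 = 8·46 + 1 ≡ 1 (mod 46) and x^{46} = 1 for x ≠ 0 (Fermat). So φ⁻¹(7) = 7^41 mod 47.
Repeated squaring mod 47: 7^1 ≡ 7, 7^2 ≡ 7² = 49 ≡ 2, 7^4 ≡ 2² = 4, 7^8 ≡ 4² = 16, 7^16 ≡ 16² = 256 ≡ 21, 7^32 ≡ 21² = 441 ≡ 18. Since 41 = 32 + 8 + 1, 7^41 ≡ 18·16·7: 18·16 = 288 ≡ 6, then 6·7 = 42. So 7^41 ≡ 42 (mod 47).
Hence φ⁻¹(7) = 42.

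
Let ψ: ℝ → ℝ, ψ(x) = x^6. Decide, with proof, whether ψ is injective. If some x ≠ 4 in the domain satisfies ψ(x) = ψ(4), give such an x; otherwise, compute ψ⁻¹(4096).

-4

ψ(4) = 4096 = (−4)^6 = ψ(−4) (since 6 is even), with 4 ≠ −4. So ψ is not injective.
For the follow-up, such an x exists: taking x = −4 ∈ ℝ gives ψ(−4) = 4096 = ψ(4) with −4 ≠ 4.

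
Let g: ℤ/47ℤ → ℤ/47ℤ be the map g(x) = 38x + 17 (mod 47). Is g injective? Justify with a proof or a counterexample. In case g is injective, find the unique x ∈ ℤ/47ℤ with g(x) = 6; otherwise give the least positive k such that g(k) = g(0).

43

Suppose g(a) = g(b) in ℤ/47ℤ. Then 38a + 17 ≡ 38b + 17 (mod 47), hence 38(a − b) ≡ 0 (mod 47).
Since gcd(38, 47) = 1, 38 is invertible modulo 47, hence a − b ≡ 0 (mod 47), i.e. a = b.
Hence g is injective.
We now compute 38⁻¹ mod 47 explicitly. Euclid's algorithm: 47 = 1·38 + 9, 38 = 4·9 + 2, 9 = 4·2 + 1; back-substituting gives 1 = 26·38 − 21·47, so 38⁻¹ ≡ 26 (mod 47).
Since g is injective, we compute g⁻¹(6): solve 38x + 17 ≡ 6 (mod 47), i.e. 38x ≡ 36 (mod 47).
Multiplying by 38⁻¹ = 26 gives x ≡ 26·36 = 936 = 19·47 + 43 ≡ 43 (mod 47).
Check: g(43) = 38·43 + 17 = 1651 = 35·47 + 6 ≡ 6 (mod 47).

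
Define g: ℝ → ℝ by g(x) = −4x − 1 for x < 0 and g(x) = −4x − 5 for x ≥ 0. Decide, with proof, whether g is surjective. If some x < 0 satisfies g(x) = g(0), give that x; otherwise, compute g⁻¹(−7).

1/2

Both pieces are strictly decreasing (slopes −4 and −4), so each is injective on its own interval.
The left piece maps (−∞, 0) onto (−1, ∞); the right piece maps [0, ∞) onto (−∞, −5].
The union (−1, ∞) ∪ (−∞, −5] omits the interval between −1 and −5; in particular −1 has no preimage. So g is not surjective.
Because the two images are disjoint, no x < 0 has g(x) = g(0), so we compute g⁻¹(−7): −7 lies in (−∞, −5], so solve −4x − 5 = −7: x = (−7 + 5)/(−4) = 1/2.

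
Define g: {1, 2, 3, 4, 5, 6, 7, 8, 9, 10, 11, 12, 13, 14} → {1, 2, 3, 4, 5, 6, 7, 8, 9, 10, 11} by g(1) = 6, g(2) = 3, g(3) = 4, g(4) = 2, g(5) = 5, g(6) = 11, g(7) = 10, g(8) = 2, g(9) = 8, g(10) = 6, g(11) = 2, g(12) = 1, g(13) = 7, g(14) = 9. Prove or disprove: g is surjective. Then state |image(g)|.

11

Every element of the codomain has a preimage: 1 = g(12), 2 = g(4), 3 = g(2), 4 = g(3), 5 = g(5), 6 = g(1), 7 = g(13), 8 = g(9), 9 = g(14), 10 = g(7), 11 = g(6).
Hence g is surjective.
The image of g is {1, 2, 3, 4, 5, 6, 7, 8, 9, 10, 11}, which has 11 elements.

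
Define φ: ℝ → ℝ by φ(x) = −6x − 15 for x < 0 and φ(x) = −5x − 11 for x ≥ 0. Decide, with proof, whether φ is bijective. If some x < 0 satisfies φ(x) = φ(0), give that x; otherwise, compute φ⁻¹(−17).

-2/3

Both pieces are strictly decreasing (slopes −6 and −5), so each is injective on its own interval.
The left piece maps (−∞, 0) onto (−15, ∞); the right piece maps [0, ∞) onto (−∞, −11].
These images overlap. In particular φ(0) = −11 (right piece), and solving −6x − 15 = −11 on the left piece gives x = −2/3 < 0.
So φ(−2/3) = φ(0) with −2/3 ≠ 0, and φ is not injective, hence not bijective. This x = −2/3 is the requested value below 0.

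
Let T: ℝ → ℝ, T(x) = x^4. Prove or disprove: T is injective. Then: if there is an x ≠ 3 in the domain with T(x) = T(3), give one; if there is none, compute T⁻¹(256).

-3

T(3) = 81 = (−3)^4 = T(−3) (since 4 is even), with 3 ≠ −3. So T is not injective.
For the follow-up, such an x exists: taking x = −3 ∈ ℝ gives T(−3) = 81 = T(3) with −3 ≠ 3.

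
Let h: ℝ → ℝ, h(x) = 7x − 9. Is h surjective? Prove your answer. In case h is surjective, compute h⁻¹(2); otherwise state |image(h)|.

Recall: surjectivity means every element of the codomain has a preimage under h.
For any y ∈ ℝ, x = (y + 9)/7 satisfies h(x) = y.
Therefore h is surjective.
Since h is surjective, we compute h⁻¹(2) = (2 + 9)/7 = 11/7.

11/7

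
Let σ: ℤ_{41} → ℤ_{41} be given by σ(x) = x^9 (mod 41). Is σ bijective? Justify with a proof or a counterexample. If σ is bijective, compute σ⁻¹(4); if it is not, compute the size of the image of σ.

Since 41 is prime, the nonzero elements of ℤ_{41} form a cyclic group of order 40.
As gcd(9, 40) = 1, raising to the 9th power is a bijection on this group: if s^9 ≡ t^9 then (st^{−1})^9 = 1, and the only element of order dividing gcd(9, 40) = 1 is 1, so s = t.
With σ(0) = 0 this makes σ injective on all of ℤ_{41}, hence bijective (finite equal-size domain and codomain). In particular σ is bijective.
Since σ is bijective, we find the preimage of 4. The inverse of x ↦ x^9 on (ℤ_{41})^× is x ↦ x^9, because 9·9 = 81 = 2·40 + 1 ≡ 1 (mod 40) and x^{40} = 1 for x ≠ 0 (Fermat). So σ⁻¹(4) = 4^9 mod 41.
Repeated squaring mod 41: 4^1 ≡ 4, 4^2 ≡ 4² = 16, 4^4 ≡ 16² = 256 ≡ 10, 4^8 ≡ 10² = 100 ≡ 18. Since 9 = 8 + 1, 4^9 ≡ 18·4: 18·4 = 72 ≡ 31. So 4^9 ≡ 31 (mod 41).
Hence σ⁻¹(4) = 31.

31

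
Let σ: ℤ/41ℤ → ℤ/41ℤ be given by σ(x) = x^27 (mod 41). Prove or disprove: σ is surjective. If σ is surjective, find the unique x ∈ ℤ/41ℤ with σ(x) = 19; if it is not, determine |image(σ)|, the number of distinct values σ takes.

Since 41 is prime, the nonzero elements of ℤ/41ℤ form a cyclic group of order 40.
As gcd(27, 40) = 1, raising to the 27th power is a bijection on this group: if s^27 ≡ t^27 then (st^{−1})^27 = 1, and the only element of order dividing gcd(27, 40) = 1 is 1, so s = t.
With σ(0) = 0 this makes σ injective on all of ℤ/41ℤ, hence bijective (finite equal-size domain and codomain). In particular σ is surjective.
Since σ is surjective, we find the preimage of 19. The inverse of x ↦ x^27 on (ℤ/41ℤ)^× is x ↦ x^3, because 27·3 = 81 = 2·40 + 1 ≡ 1 (mod 40) and x^{40} = 1 for x ≠ 0 (Fermat). So σ⁻¹(19) = 19^3 mod 41.
Repeated squaring mod 41: 19^1 ≡ 19, 19^2 ≡ 19² = 361 ≡ 33. Since 3 = 2 + 1, 19^3 ≡ 33·19: 33·19 = 627 ≡ 12. So 19^3 ≡ 12 (mod 41).
Hence σ⁻¹(19) = 12.

12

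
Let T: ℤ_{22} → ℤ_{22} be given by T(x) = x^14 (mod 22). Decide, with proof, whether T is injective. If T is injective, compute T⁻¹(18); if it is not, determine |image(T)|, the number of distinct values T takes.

T(10): Repeated squaring mod 22: 10^1 ≡ 10, 10^2 ≡ 10² = 100 ≡ 12, 10^4 ≡ 12² = 144 ≡ 12, 10^8 ≡ 12² = 144 ≡ 12. Since 14 = 8 + 4 + 2, 10^14 ≡ 12·12·12: 12·12 = 144 ≡ 12, then 12·12 = 144 ≡ 12. So 10^14 ≡ 12 (mod 22).
T(12): Repeated squaring mod 22: 12^1 ≡ 12, 12^2 ≡ 12² = 144 ≡ 12, 12^4 ≡ 12² = 144 ≡ 12, 12^8 ≡ 12² = 144 ≡ 12. Since 14 = 8 + 4 + 2, 12^14 ≡ 12·12·12: 12·12 = 144 ≡ 12, then 12·12 = 144 ≡ 12. So 12^14 ≡ 12 (mod 22).
So T(10) = T(12) = 12 while 10 ≠ 12, thus T is not injective.
Since T is not injective, we determine |image(T)|. Computing x^14 mod 22 for each x (by repeated squaring, reducing mod 22 at every step), the values T(0), T(1), …, T(21) are: 0, 1, 16, 15, 14, 9, 20, 3, 4, 5, 12, 11, 12, 5, 4, 3, 20, 9, 14, 15, 16, 1.
The distinct values are {0, 1, 3, 4, 5, 9, 11, 12, 14, 15, 16, 20}; there are 12 of them.

12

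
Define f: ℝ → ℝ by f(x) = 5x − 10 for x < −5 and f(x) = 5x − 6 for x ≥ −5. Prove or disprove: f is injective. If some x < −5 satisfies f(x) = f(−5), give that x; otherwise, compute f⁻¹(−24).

Both pieces are strictly increasing (slopes 5 and 5), so each is injective on its own interval.
The left piece maps (−∞, −5) onto (−∞, −35); the right piece maps [−5, ∞) onto [−31, ∞).
These images are disjoint, so no value is attained by both pieces. Hence f is injective.
Because the two images are disjoint, no x < −5 has f(x) = f(−5), so we compute f⁻¹(−24): −24 lies in [−31, ∞), so solve 5x − 6 = −24: x = (−24 + 6)/5 = −18/5.

-18/5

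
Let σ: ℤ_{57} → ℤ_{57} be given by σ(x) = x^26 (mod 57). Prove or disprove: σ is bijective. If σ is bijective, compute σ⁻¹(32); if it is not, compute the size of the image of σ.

σ(8): Repeated squaring mod 57: 8^1 ≡ 8, 8^2 ≡ 8² = 64 ≡ 7, 8^4 ≡ 7² = 49, 8^8 ≡ 49² = 2401 ≡ 7, 8^16 ≡ 7² = 49. Since 26 = 16 + 8 + 2, 8^26 ≡ 49·7·7: 49·7 = 343 ≡ 1, then 1·7 = 7. So 8^26 ≡ 7 (mod 57).
σ(11): Repeated squaring mod 57: 11^1 ≡ 11, 11^2 ≡ 11² = 121 ≡ 7, 11^4 ≡ 7² = 49, 11^8 ≡ 49² = 2401 ≡ 7, 11^16 ≡ 7² = 49. Since 26 = 16 + 8 + 2, 11^26 ≡ 49·7·7: 49·7 = 343 ≡ 1, then 1·7 = 7. So 11^26 ≡ 7 (mod 57).
So σ(8) = σ(11) = 7 while 8 ≠ 11, therefore σ is not injective, hence not bijective.
Since σ is not bijective, we determine |image(σ)|. Computing x^26 mod 57 for each x (by repeated squaring, reducing mod 57 at every step), the values σ(0), σ(1), …, σ(56) are: 0, 1, 28, 6, 43, 4, 54, 49, 7, 36, 55, 7, 30, 16, 4, 24, 25, 28, 39, 19, 1, 9, 25, 43, 42, 16, 49, 45, 55, 55, 45, 49, 16, 42, 43, 25, 9, 1, 19, 39, 28, 25, 24, 4, 16, 30, 7, 55, 36, 7, 49, 54, 4, 43, 6, 28, 1.
The distinct values are {0, 1, 4, 6, 7, 9, 16, 19, 24, 25, 28, 30, 36, 39, 42, 43, 45, 49, 54, 55}; there are 20 of them.

20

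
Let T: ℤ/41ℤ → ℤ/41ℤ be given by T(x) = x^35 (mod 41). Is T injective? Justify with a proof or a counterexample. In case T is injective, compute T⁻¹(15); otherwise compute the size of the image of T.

9

T(3): Repeated squaring mod 41: 3^1 ≡ 3, 3^2 ≡ 3² = 9, 3^4 ≡ 9² = 81 ≡ 40, 3^8 ≡ 40² = 1600 ≡ 1, 3^16 ≡ 1² = 1, 3^32 ≡ 1² = 1. Since 35 = 32 + 2 + 1, 3^35 ≡ 1·9·3: 1·9 = 9, then 9·3 = 27. So 3^35 ≡ 27 (mod 41).
T(7): Repeated squaring mod 41: 7^1 ≡ 7, 7^2 ≡ 7² = 49 ≡ 8, 7^4 ≡ 8² = 64 ≡ 23, 7^8 ≡ 23² = 529 ≡ 37, 7^16 ≡ 37² = 1369 ≡ 16, 7^32 ≡ 16² = 256 ≡ 10. Since 35 = 32 + 2 + 1, 7^35 ≡ 10·8·7: 10·8 = 80 ≡ 39, then 39·7 = 273 ≡ 27. So 7^35 ≡ 27 (mod 41).
So T(3) = T(7) = 27 while 3 ≠ 7, so T is not injective.
Since T is not injective, we determine |image(T)|. Computing x^35 mod 41 for each x (by repeated squaring, reducing mod 41 at every step), the values T(0), T(1), …, T(40) are: 0, 1, 9, 27, 40, 32, 38, 27, 32, 32, 1, 14, 14, 27, 38, 3, 1, 38, 1, 38, 9, 32, 3, 40, 3, 40, 38, 3, 14, 27, 27, 40, 9, 9, 14, 3, 9, 1, 14, 32, 40.
The distinct values are {0, 1, 3, 9, 14, 27, 32, 38, 40}; there are 9 of them.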